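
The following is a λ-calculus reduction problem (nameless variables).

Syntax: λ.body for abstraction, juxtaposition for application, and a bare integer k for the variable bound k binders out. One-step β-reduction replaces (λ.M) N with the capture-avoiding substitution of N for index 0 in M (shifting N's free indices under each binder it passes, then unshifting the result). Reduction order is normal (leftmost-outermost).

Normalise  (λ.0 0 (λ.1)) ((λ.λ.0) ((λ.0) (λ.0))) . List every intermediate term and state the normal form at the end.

Answer: normal form = λ.λ.0  (in 6 steps)

Reduction:
  start: (λ.0 0 (λ.1)) ((λ.λ.0) ((λ.0) (λ.0)))
  [1] (λ.λ.0) ((λ.0) (λ.0)) ((λ.λ.0) ((λ.0) (λ.0))) (λ.(λ.λ.0) ((λ.0) (λ.0)))
  [2] (λ.0) ((λ.λ.0) ((λ.0) (λ.0))) (λ.(λ.λ.0) ((λ.0) (λ.0)))
  [3] (λ.λ.0) ((λ.0) (λ.0)) (λ.(λ.λ.0) ((λ.0) (λ.0)))
  [4] (λ.0) (λ.(λ.λ.0) ((λ.0) (λ.0)))
  [5] λ.(λ.λ.0) ((λ.0) (λ.0))
  [6] λ.λ.0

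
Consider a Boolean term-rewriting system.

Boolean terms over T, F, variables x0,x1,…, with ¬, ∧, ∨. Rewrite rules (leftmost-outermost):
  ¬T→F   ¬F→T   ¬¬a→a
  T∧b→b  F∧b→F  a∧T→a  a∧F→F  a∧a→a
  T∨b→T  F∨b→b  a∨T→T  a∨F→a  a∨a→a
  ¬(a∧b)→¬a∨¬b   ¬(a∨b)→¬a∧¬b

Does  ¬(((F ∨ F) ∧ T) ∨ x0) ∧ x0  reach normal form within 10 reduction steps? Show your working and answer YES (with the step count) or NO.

  start: ¬(((F ∨ F) ∧ T) ∨ x0) ∧ x0
  step 1: (¬((F ∨ F) ∧ T) ∧ ¬x0) ∧ x0
  step 2: ((¬(F ∨ F) ∨ ¬T) ∧ ¬x0) ∧ x0
  step 3: (((¬F ∧ ¬F) ∨ ¬T) ∧ ¬x0) ∧ x0
  step 4: ((¬F ∨ ¬T) ∧ ¬x0) ∧ x0
  step 5: ((T ∨ ¬T) ∧ ¬x0) ∧ x0
  step 6: (T ∧ ¬x0) ∧ x0
  step 7: ¬x0 ∧ x0

Answer: YES — reaches normal form ¬x0 ∧ x0 in 7 ≤ 10 steps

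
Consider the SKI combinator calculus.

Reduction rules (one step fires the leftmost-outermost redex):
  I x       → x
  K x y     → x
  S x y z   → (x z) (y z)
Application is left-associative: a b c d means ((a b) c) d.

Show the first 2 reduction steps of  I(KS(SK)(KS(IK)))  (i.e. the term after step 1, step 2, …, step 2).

Answer: after 2 steps: S(KS(IK))

Working:
  start: I(KS(SK)(KS(IK)))
  [1] KS(SK)(KS(IK))
  [2] S(KS(IK))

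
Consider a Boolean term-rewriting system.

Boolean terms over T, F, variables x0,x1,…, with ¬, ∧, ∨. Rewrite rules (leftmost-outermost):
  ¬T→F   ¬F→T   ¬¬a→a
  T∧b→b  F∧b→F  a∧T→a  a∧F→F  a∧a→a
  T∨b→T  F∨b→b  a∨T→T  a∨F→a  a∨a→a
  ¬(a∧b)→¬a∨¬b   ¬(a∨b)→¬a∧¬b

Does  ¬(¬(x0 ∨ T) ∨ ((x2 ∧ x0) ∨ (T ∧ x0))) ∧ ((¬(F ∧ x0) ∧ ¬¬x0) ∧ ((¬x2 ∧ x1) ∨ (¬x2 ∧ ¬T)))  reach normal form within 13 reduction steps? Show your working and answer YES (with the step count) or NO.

Answer: NO — after 13 steps the term is ((¬x2 ∨ ¬x0) ∧ ¬x0) ∧ (¬¬x0 ∧ ((¬x2 ∧ x1) ∨ (¬x2 ∧ ¬T))), not yet normal

Derivation:
  start: ¬(¬(x0 ∨ T) ∨ ((x2 ∧ x0) ∨ (T ∧ x0))) ∧ ((¬(F ∧ x0) ∧ ¬¬x0) ∧ ((¬x2 ∧ x1) ∨ (¬x2 ∧ ¬T)))
  →1  (¬¬(x0 ∨ T) ∧ ¬((x2 ∧ x0) ∨ (T ∧ x0))) ∧ ((¬(F ∧ x0) ∧ ¬¬x0) ∧ ((¬x2 ∧ x1) ∨ (¬x2 ∧ ¬T)))
  →2  ((x0 ∨ T) ∧ ¬((x2 ∧ x0) ∨ (T ∧ x0))) ∧ ((¬(F ∧ x0) ∧ ¬¬x0) ∧ ((¬x2 ∧ x1) ∨ (¬x2 ∧ ¬T)))
  →3  (T ∧ ¬((x2 ∧ x0) ∨ (T ∧ x0))) ∧ ((¬(F ∧ x0) ∧ ¬¬x0) ∧ ((¬x2 ∧ x1) ∨ (¬x2 ∧ ¬T)))
  →4  ¬((x2 ∧ x0) ∨ (T ∧ x0)) ∧ ((¬(F ∧ x0) ∧ ¬¬x0) ∧ ((¬x2 ∧ x1) ∨ (¬x2 ∧ ¬T)))
  →5  (¬(x2 ∧ x0) ∧ ¬(T ∧ x0)) ∧ ((¬(F ∧ x0) ∧ ¬¬x0) ∧ ((¬x2 ∧ x1) ∨ (¬x2 ∧ ¬T)))
  →6  ((¬x2 ∨ ¬x0) ∧ ¬(T ∧ x0)) ∧ ((¬(F ∧ x0) ∧ ¬¬x0) ∧ ((¬x2 ∧ x1) ∨ (¬x2 ∧ ¬T)))
  →7  ((¬x2 ∨ ¬x0) ∧ (¬T ∨ ¬x0)) ∧ ((¬(F ∧ x0) ∧ ¬¬x0) ∧ ((¬x2 ∧ x1) ∨ (¬x2 ∧ ¬T)))
  →8  ((¬x2 ∨ ¬x0) ∧ (F ∨ ¬x0)) ∧ ((¬(F ∧ x0) ∧ ¬¬x0) ∧ ((¬x2 ∧ x1) ∨ (¬x2 ∧ ¬T)))
  →9  ((¬x2 ∨ ¬x0) ∧ ¬x0) ∧ ((¬(F ∧ x0) ∧ ¬¬x0) ∧ ((¬x2 ∧ x1) ∨ (¬x2 ∧ ¬T)))
  →10  ((¬x2 ∨ ¬x0) ∧ ¬x0) ∧ (((¬F ∨ ¬x0) ∧ ¬¬x0) ∧ ((¬x2 ∧ x1) ∨ (¬x2 ∧ ¬T)))
  →11  ((¬x2 ∨ ¬x0) ∧ ¬x0) ∧ (((T ∨ ¬x0) ∧ ¬¬x0) ∧ ((¬x2 ∧ x1) ∨ (¬x2 ∧ ¬T)))
  →12  ((¬x2 ∨ ¬x0) ∧ ¬x0) ∧ ((T ∧ ¬¬x0) ∧ ((¬x2 ∧ x1) ∨ (¬x2 ∧ ¬T)))
  →13  ((¬x2 ∨ ¬x0) ∧ ¬x0) ∧ (¬¬x0 ∧ ((¬x2 ∧ x1) ∨ (¬x2 ∧ ¬T)))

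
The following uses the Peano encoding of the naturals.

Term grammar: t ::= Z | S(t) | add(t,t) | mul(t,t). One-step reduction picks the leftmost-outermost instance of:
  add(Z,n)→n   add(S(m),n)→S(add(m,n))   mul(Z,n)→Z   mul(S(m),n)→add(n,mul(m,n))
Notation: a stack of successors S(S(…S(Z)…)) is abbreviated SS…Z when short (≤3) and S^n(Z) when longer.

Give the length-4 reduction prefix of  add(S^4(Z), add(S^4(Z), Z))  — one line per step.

Answer: after 4 steps: S(S(S(S(add(Z, add(S^4(Z), Z))))))

Reduction:
  start: add(S^4(Z), add(S^4(Z), Z))
  [1] S(add(SSSZ, add(S^4(Z), Z)))
  [2] S(S(add(SSZ, add(S^4(Z), Z))))
  [3] S(S(S(add(SZ, add(S^4(Z), Z)))))
  [4] S(S(S(S(add(Z, add(S^4(Z), Z))))))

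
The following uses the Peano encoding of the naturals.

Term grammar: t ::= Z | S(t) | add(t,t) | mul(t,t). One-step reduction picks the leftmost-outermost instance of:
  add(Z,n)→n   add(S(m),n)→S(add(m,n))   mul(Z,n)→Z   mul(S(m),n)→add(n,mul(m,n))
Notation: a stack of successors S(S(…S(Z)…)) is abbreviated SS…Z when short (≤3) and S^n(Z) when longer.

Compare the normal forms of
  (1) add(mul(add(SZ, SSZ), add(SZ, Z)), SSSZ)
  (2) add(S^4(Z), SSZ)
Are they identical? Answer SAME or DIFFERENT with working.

Answer: SAME — A ⇓ S^6(Z), B ⇓ S^6(Z)

Derivation:
Term A:
  start: add(mul(add(SZ, SSZ), add(SZ, Z)), SSSZ)
  →1  add(mul(S(add(Z, SSZ)), add(SZ, Z)), SSSZ)
  →2  add(add(add(SZ, Z), mul(add(Z, SSZ), add(SZ, Z))), SSSZ)
  →3  add(add(S(add(Z, Z)), mul(add(Z, SSZ), add(SZ, Z))), SSSZ)
  →4  add(S(add(add(Z, Z), mul(add(Z, SSZ), add(SZ, Z)))), SSSZ)
  →5  S(add(add(add(Z, Z), mul(add(Z, SSZ), add(SZ, Z))), SSSZ))
  →6  S(add(add(Z, mul(add(Z, SSZ), add(SZ, Z))), SSSZ))
  →7  S(add(mul(add(Z, SSZ), add(SZ, Z)), SSSZ))
  →8  S(add(mul(SSZ, add(SZ, Z)), SSSZ))
  →9  S(add(add(add(SZ, Z), mul(SZ, add(SZ, Z))), SSSZ))
  →10  S(add(add(S(add(Z, Z)), mul(SZ, add(SZ, Z))), SSSZ))
  →11  S(add(S(add(add(Z, Z), mul(SZ, add(SZ, Z)))), SSSZ))
  →12  S(S(add(add(add(Z, Z), mul(SZ, add(SZ, Z))), SSSZ)))
  →13  S(S(add(add(Z, mul(SZ, add(SZ, Z))), SSSZ)))
  →14  S(S(add(mul(SZ, add(SZ, Z)), SSSZ)))
  →15  S(S(add(add(add(SZ, Z), mul(Z, add(SZ, Z))), SSSZ)))
  →16  S(S(add(add(S(add(Z, Z)), mul(Z, add(SZ, Z))), SSSZ)))
  →17  S(S(add(S(add(add(Z, Z), mul(Z, add(SZ, Z)))), SSSZ)))
  →18  S(S(S(add(add(add(Z, Z), mul(Z, add(SZ, Z))), SSSZ))))
  →19  S(S(S(add(add(Z, mul(Z, add(SZ, Z))), SSSZ))))
  →20  S(S(S(add(mul(Z, add(SZ, Z)), SSSZ))))
  →21  S(S(S(add(Z, SSSZ))))
  →22  S^6(Z)

Term B:
  start: add(S^4(Z), SSZ)
  →1  S(add(SSSZ, SSZ))
  →2  S(S(add(SSZ, SSZ)))
  →3  S(S(S(add(SZ, SSZ))))
  →4  S(S(S(S(add(Z, SSZ)))))
  →5  S^6(Z)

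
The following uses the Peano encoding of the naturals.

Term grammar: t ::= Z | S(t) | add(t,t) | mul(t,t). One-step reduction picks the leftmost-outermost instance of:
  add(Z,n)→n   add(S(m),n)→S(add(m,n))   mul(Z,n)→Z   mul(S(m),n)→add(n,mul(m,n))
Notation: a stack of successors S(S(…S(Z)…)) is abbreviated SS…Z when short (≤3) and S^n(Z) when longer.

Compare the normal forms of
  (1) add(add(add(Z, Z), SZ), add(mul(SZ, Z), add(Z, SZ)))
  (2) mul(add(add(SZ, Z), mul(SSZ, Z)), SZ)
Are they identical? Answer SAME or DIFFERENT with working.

Answer: DIFFERENT — A ⇓ SSZ, B ⇓ SZ

Derivation:
Term A:
  start: add(add(add(Z, Z), SZ), add(mul(SZ, Z), add(Z, SZ)))
  step 1: add(add(Z, SZ), add(mul(SZ, Z), add(Z, SZ)))
  step 2: add(SZ, add(mul(SZ, Z), add(Z, SZ)))
  step 3: S(add(Z, add(mul(SZ, Z), add(Z, SZ))))
  step 4: S(add(mul(SZ, Z), add(Z, SZ)))
  step 5: S(add(add(Z, mul(Z, Z)), add(Z, SZ)))
  step 6: S(add(mul(Z, Z), add(Z, SZ)))
  step 7: S(add(Z, add(Z, SZ)))
  step 8: S(add(Z, SZ))
  step 9: SSZ

Term B:
  start: mul(add(add(SZ, Z), mul(SSZ, Z)), SZ)
  step 1: mul(add(S(add(Z, Z)), mul(SSZ, Z)), SZ)
  step 2: mul(S(add(add(Z, Z), mul(SSZ, Z))), SZ)
  step 3: add(SZ, mul(add(add(Z, Z), mul(SSZ, Z)), SZ))
  step 4: S(add(Z, mul(add(add(Z, Z), mul(SSZ, Z)), SZ)))
  step 5: S(mul(add(add(Z, Z), mul(SSZ, Z)), SZ))
  step 6: S(mul(add(Z, mul(SSZ, Z)), SZ))
  step 7: S(mul(mul(SSZ, Z), SZ))
  step 8: S(mul(add(Z, mul(SZ, Z)), SZ))
  step 9: S(mul(mul(SZ, Z), SZ))
  step 10: S(mul(add(Z, mul(Z, Z)), SZ))
  step 11: S(mul(mul(Z, Z), SZ))
  step 12: S(mul(Z, SZ))
  step 13: SZ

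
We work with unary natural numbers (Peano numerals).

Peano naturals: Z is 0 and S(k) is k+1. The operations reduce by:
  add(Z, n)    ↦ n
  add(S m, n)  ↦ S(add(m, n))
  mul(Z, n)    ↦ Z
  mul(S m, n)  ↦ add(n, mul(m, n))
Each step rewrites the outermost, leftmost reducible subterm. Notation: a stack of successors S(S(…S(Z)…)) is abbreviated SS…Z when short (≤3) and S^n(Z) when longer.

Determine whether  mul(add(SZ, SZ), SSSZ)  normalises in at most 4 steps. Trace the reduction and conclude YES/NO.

Answer: NO — after 4 steps the term is S(S(add(SZ, mul(add(Z, SZ), SSSZ)))), not yet normal

Derivation:
  start: mul(add(SZ, SZ), SSSZ)
  →1  mul(S(add(Z, SZ)), SSSZ)
  →2  add(SSSZ, mul(add(Z, SZ), SSSZ))
  →3  S(add(SSZ, mul(add(Z, SZ), SSSZ)))
  →4  S(S(add(SZ, mul(add(Z, SZ), SSSZ))))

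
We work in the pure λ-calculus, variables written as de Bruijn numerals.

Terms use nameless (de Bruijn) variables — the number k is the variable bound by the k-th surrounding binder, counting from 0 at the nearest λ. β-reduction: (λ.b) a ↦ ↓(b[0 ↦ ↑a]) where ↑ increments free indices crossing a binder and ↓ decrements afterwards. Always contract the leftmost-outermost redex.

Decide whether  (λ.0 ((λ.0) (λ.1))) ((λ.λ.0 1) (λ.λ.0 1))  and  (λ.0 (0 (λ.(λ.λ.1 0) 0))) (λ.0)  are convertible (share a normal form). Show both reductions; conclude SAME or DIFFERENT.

Term A:
  start: (λ.0 ((λ.0) (λ.1))) ((λ.λ.0 1) (λ.λ.0 1))
  step 1: (λ.λ.0 1) (λ.λ.0 1) ((λ.0) (λ.(λ.λ.0 1) (λ.λ.0 1)))
  step 2: (λ.0 (λ.λ.0 1)) ((λ.0) (λ.(λ.λ.0 1) (λ.λ.0 1)))
  step 3: (λ.0) (λ.(λ.λ.0 1) (λ.λ.0 1)) (λ.λ.0 1)
  step 4: (λ.(λ.λ.0 1) (λ.λ.0 1)) (λ.λ.0 1)
  step 5: (λ.λ.0 1) (λ.λ.0 1)
  step 6: λ.0 (λ.λ.0 1)

Term B:
  start: (λ.0 (0 (λ.(λ.λ.1 0) 0))) (λ.0)
  step 1: (λ.0) ((λ.0) (λ.(λ.λ.1 0) 0))
  step 2: (λ.0) (λ.(λ.λ.1 0) 0)
  step 3: λ.(λ.λ.1 0) 0
  step 4: λ.λ.1 0

Answer: DIFFERENT — A ⇓ λ.0 (λ.λ.0 1), B ⇓ λ.λ.1 0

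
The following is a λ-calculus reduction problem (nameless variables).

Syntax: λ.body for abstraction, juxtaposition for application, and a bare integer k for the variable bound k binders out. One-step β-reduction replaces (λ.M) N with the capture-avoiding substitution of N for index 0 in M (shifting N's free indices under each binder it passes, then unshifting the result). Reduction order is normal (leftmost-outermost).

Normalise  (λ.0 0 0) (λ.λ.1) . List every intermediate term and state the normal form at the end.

  start: (λ.0 0 0) (λ.λ.1)
  step 1: (λ.λ.1) (λ.λ.1) (λ.λ.1)
  step 2: (λ.λ.λ.1) (λ.λ.1)
  step 3: λ.λ.1

Answer: normal form = λ.λ.1  (in 3 steps)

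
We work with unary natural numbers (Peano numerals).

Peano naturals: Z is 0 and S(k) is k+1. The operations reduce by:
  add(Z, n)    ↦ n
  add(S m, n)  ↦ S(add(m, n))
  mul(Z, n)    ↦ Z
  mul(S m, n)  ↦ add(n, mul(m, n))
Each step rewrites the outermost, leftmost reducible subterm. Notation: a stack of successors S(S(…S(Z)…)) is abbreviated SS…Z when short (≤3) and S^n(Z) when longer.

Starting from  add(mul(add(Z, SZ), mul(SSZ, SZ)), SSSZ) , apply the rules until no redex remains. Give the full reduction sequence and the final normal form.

Answer: normal form = S^5(Z)  (in 16 steps)

Working:
  start: add(mul(add(Z, SZ), mul(SSZ, SZ)), SSSZ)
  [1] add(mul(SZ, mul(SSZ, SZ)), SSSZ)
  [2] add(add(mul(SSZ, SZ), mul(Z, mul(SSZ, SZ))), SSSZ)
  [3] add(add(add(SZ, mul(SZ, SZ)), mul(Z, mul(SSZ, SZ))), SSSZ)
  [4] add(add(S(add(Z, mul(SZ, SZ))), mul(Z, mul(SSZ, SZ))), SSSZ)
  [5] add(S(add(add(Z, mul(SZ, SZ)), mul(Z, mul(SSZ, SZ)))), SSSZ)
  [6] S(add(add(add(Z, mul(SZ, SZ)), mul(Z, mul(SSZ, SZ))), SSSZ))
  [7] S(add(add(mul(SZ, SZ), mul(Z, mul(SSZ, SZ))), SSSZ))
  [8] S(add(add(add(SZ, mul(Z, SZ)), mul(Z, mul(SSZ, SZ))), SSSZ))
  [9] S(add(add(S(add(Z, mul(Z, SZ))), mul(Z, mul(SSZ, SZ))), SSSZ))
  [10] S(add(S(add(add(Z, mul(Z, SZ)), mul(Z, mul(SSZ, SZ)))), SSSZ))
  [11] S(S(add(add(add(Z, mul(Z, SZ)), mul(Z, mul(SSZ, SZ))), SSSZ)))
  [12] S(S(add(add(mul(Z, SZ), mul(Z, mul(SSZ, SZ))), SSSZ)))
  [13] S(S(add(add(Z, mul(Z, mul(SSZ, SZ))), SSSZ)))
  [14] S(S(add(mul(Z, mul(SSZ, SZ)), SSSZ)))
  [15] S(S(add(Z, SSSZ)))
  [16] S^5(Z)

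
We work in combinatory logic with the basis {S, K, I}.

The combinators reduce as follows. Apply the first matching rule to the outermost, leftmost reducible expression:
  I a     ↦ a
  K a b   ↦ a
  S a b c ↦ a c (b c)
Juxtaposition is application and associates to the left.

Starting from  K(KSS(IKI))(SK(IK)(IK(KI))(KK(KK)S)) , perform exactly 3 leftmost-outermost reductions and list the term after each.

  start: K(KSS(IKI))(SK(IK)(IK(KI))(KK(KK)S))
  step 1: KSS(IKI)
  step 2: S(IKI)
  step 3: S(KI)

Answer: after 3 steps: S(KI)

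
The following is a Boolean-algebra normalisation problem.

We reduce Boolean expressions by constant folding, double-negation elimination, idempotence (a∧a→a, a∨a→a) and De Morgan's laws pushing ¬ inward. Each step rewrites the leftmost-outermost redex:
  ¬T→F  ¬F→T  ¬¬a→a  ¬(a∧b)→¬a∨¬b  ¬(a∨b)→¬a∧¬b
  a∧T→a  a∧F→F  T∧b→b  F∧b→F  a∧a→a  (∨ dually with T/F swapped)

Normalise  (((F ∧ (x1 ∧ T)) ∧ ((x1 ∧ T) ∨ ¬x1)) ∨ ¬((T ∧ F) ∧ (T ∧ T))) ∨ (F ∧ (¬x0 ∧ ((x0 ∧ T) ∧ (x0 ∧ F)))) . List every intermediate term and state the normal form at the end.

  start: (((F ∧ (x1 ∧ T)) ∧ ((x1 ∧ T) ∨ ¬x1)) ∨ ¬((T ∧ F) ∧ (T ∧ T))) ∨ (F ∧ (¬x0 ∧ ((x0 ∧ T) ∧ (x0 ∧ F))))
  step 1: ((F ∧ ((x1 ∧ T) ∨ ¬x1)) ∨ ¬((T ∧ F) ∧ (T ∧ T))) ∨ (F ∧ (¬x0 ∧ ((x0 ∧ T) ∧ (x0 ∧ F))))
  step 2: (F ∨ ¬((T ∧ F) ∧ (T ∧ T))) ∨ (F ∧ (¬x0 ∧ ((x0 ∧ T) ∧ (x0 ∧ F))))
  step 3: ¬((T ∧ F) ∧ (T ∧ T)) ∨ (F ∧ (¬x0 ∧ ((x0 ∧ T) ∧ (x0 ∧ F))))
  step 4: (¬(T ∧ F) ∨ ¬(T ∧ T)) ∨ (F ∧ (¬x0 ∧ ((x0 ∧ T) ∧ (x0 ∧ F))))
  step 5: ((¬T ∨ ¬F) ∨ ¬(T ∧ T)) ∨ (F ∧ (¬x0 ∧ ((x0 ∧ T) ∧ (x0 ∧ F))))
  step 6: ((F ∨ ¬F) ∨ ¬(T ∧ T)) ∨ (F ∧ (¬x0 ∧ ((x0 ∧ T) ∧ (x0 ∧ F))))
  step 7: (¬F ∨ ¬(T ∧ T)) ∨ (F ∧ (¬x0 ∧ ((x0 ∧ T) ∧ (x0 ∧ F))))
  step 8: (T ∨ ¬(T ∧ T)) ∨ (F ∧ (¬x0 ∧ ((x0 ∧ T) ∧ (x0 ∧ F))))
  step 9: T ∨ (F ∧ (¬x0 ∧ ((x0 ∧ T) ∧ (x0 ∧ F))))
  step 10: T

Answer: normal form = T  (in 10 steps)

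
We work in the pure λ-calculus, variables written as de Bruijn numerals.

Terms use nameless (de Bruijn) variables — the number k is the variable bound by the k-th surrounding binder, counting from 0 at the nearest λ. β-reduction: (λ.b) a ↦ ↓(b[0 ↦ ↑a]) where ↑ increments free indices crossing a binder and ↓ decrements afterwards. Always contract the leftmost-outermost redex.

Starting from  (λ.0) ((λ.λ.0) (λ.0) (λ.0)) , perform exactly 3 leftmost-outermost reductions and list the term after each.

  start: (λ.0) ((λ.λ.0) (λ.0) (λ.0))
  step 1: (λ.λ.0) (λ.0) (λ.0)
  step 2: (λ.0) (λ.0)
  step 3: λ.0

Answer: after 3 steps: λ.0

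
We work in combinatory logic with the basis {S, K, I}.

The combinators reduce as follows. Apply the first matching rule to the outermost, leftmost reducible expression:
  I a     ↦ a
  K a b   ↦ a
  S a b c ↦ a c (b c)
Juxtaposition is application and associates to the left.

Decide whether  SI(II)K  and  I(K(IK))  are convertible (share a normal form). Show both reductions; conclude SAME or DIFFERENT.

Answer: SAME — A ⇓ KK, B ⇓ KK

Working:
Term A:
  start: SI(II)K
  →1  IK(IIK)
  →2  K(IIK)
  →3  K(IK)
  →4  KK

Term B:
  start: I(K(IK))
  →1  K(IK)
  →2  KK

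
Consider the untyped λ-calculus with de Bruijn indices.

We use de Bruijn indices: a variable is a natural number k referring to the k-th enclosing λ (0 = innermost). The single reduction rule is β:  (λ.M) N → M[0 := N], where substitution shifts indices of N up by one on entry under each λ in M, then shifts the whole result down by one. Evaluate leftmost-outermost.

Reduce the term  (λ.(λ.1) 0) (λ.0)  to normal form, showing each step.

  start: (λ.(λ.1) 0) (λ.0)
  [1] (λ.λ.0) (λ.0)
  [2] λ.0

Answer: normal form = λ.0  (in 2 steps)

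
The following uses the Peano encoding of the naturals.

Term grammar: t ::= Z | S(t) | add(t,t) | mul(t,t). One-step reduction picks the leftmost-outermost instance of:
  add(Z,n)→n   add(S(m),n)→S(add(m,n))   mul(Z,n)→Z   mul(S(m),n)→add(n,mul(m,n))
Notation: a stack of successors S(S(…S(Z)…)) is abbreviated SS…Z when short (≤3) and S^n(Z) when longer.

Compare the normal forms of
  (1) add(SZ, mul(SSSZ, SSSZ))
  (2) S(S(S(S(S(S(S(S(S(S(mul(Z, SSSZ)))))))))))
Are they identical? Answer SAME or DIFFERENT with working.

Term A:
  start: add(SZ, mul(SSSZ, SSSZ))
  →1  S(add(Z, mul(SSSZ, SSSZ)))
  →2  S(mul(SSSZ, SSSZ))
  →3  S(add(SSSZ, mul(SSZ, SSSZ)))
  →4  S(S(add(SSZ, mul(SSZ, SSSZ))))
  →5  S(S(S(add(SZ, mul(SSZ, SSSZ)))))
  →6  S(S(S(S(add(Z, mul(SSZ, SSSZ))))))
  →7  S(S(S(S(mul(SSZ, SSSZ)))))
  →8  S(S(S(S(add(SSSZ, mul(SZ, SSSZ))))))
  →9  S(S(S(S(S(add(SSZ, mul(SZ, SSSZ)))))))
  →10  S(S(S(S(S(S(add(SZ, mul(SZ, SSSZ))))))))
  →11  S(S(S(S(S(S(S(add(Z, mul(SZ, SSSZ)))))))))
  →12  S(S(S(S(S(S(S(mul(SZ, SSSZ))))))))
  →13  S(S(S(S(S(S(S(add(SSSZ, mul(Z, SSSZ)))))))))
  →14  S(S(S(S(S(S(S(S(add(SSZ, mul(Z, SSSZ))))))))))
  →15  S(S(S(S(S(S(S(S(S(add(SZ, mul(Z, SSSZ)))))))))))
  →16  S(S(S(S(S(S(S(S(S(S(add(Z, mul(Z, SSSZ))))))))))))
  →17  S(S(S(S(S(S(S(S(S(S(mul(Z, SSSZ)))))))))))
  →18  S^10(Z)

Term B:
  start: S(S(S(S(S(S(S(S(S(S(mul(Z, SSSZ)))))))))))
  →1  S^10(Z)

Answer: SAME — A ⇓ S^10(Z), B ⇓ S^10(Z)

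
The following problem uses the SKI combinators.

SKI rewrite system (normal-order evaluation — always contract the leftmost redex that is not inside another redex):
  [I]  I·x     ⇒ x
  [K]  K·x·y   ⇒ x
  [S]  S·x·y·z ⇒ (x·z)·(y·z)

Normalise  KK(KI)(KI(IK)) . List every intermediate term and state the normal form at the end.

  start: KK(KI)(KI(IK))
  →1  K(KI(IK))
  →2  KI

Answer: normal form = KI  (in 2 steps)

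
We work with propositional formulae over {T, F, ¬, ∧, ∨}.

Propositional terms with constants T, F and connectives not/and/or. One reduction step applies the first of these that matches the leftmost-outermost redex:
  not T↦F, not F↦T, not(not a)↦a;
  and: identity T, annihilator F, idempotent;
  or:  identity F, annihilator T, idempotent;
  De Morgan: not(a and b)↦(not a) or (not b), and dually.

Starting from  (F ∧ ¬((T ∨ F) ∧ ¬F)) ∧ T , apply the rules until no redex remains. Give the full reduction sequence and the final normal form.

Answer: normal form = F  (in 2 steps)

Reduction:
  start: (F ∧ ¬((T ∨ F) ∧ ¬F)) ∧ T
  →1  F ∧ ¬((T ∨ F) ∧ ¬F)
  →2  F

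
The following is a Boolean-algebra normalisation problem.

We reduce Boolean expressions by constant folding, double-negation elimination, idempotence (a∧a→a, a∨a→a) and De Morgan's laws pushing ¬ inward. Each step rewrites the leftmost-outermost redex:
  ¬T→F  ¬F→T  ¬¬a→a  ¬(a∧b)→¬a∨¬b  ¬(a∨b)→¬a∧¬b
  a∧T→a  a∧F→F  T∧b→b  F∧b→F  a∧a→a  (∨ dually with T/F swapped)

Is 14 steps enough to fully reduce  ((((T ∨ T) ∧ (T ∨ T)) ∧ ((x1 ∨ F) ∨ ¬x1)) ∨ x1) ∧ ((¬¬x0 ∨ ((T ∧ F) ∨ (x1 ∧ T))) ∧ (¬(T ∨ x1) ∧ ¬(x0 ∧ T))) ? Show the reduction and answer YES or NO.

  start: ((((T ∨ T) ∧ (T ∨ T)) ∧ ((x1 ∨ F) ∨ ¬x1)) ∨ x1) ∧ ((¬¬x0 ∨ ((T ∧ F) ∨ (x1 ∧ T))) ∧ (¬(T ∨ x1) ∧ ¬(x0 ∧ T)))
  step 1: (((T ∨ T) ∧ ((x1 ∨ F) ∨ ¬x1)) ∨ x1) ∧ ((¬¬x0 ∨ ((T ∧ F) ∨ (x1 ∧ T))) ∧ (¬(T ∨ x1) ∧ ¬(x0 ∧ T)))
  step 2: ((T ∧ ((x1 ∨ F) ∨ ¬x1)) ∨ x1) ∧ ((¬¬x0 ∨ ((T ∧ F) ∨ (x1 ∧ T))) ∧ (¬(T ∨ x1) ∧ ¬(x0 ∧ T)))
  step 3: (((x1 ∨ F) ∨ ¬x1) ∨ x1) ∧ ((¬¬x0 ∨ ((T ∧ F) ∨ (x1 ∧ T))) ∧ (¬(T ∨ x1) ∧ ¬(x0 ∧ T)))
  step 4: ((x1 ∨ ¬x1) ∨ x1) ∧ ((¬¬x0 ∨ ((T ∧ F) ∨ (x1 ∧ T))) ∧ (¬(T ∨ x1) ∧ ¬(x0 ∧ T)))
  step 5: ((x1 ∨ ¬x1) ∨ x1) ∧ ((x0 ∨ ((T ∧ F) ∨ (x1 ∧ T))) ∧ (¬(T ∨ x1) ∧ ¬(x0 ∧ T)))
  step 6: ((x1 ∨ ¬x1) ∨ x1) ∧ ((x0 ∨ (F ∨ (x1 ∧ T))) ∧ (¬(T ∨ x1) ∧ ¬(x0 ∧ T)))
  step 7: ((x1 ∨ ¬x1) ∨ x1) ∧ ((x0 ∨ (x1 ∧ T)) ∧ (¬(T ∨ x1) ∧ ¬(x0 ∧ T)))
  step 8: ((x1 ∨ ¬x1) ∨ x1) ∧ ((x0 ∨ x1) ∧ (¬(T ∨ x1) ∧ ¬(x0 ∧ T)))
  step 9: ((x1 ∨ ¬x1) ∨ x1) ∧ ((x0 ∨ x1) ∧ ((¬T ∧ ¬x1) ∧ ¬(x0 ∧ T)))
  step 10: ((x1 ∨ ¬x1) ∨ x1) ∧ ((x0 ∨ x1) ∧ ((F ∧ ¬x1) ∧ ¬(x0 ∧ T)))
  step 11: ((x1 ∨ ¬x1) ∨ x1) ∧ ((x0 ∨ x1) ∧ (F ∧ ¬(x0 ∧ T)))
  step 12: ((x1 ∨ ¬x1) ∨ x1) ∧ ((x0 ∨ x1) ∧ F)
  step 13: ((x1 ∨ ¬x1) ∨ x1) ∧ F
  step 14: F

Answer: YES — reaches normal form F in 14 ≤ 14 steps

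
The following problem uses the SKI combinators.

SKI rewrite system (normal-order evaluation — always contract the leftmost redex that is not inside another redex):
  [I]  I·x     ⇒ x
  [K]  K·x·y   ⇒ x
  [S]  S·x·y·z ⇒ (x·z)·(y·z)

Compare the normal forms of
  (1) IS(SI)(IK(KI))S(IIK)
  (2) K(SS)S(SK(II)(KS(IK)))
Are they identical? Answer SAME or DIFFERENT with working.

Term A:
  start: IS(SI)(IK(KI))S(IIK)
  step 1: S(SI)(IK(KI))S(IIK)
  step 2: SIS(IK(KI)S)(IIK)
  step 3: I(IK(KI)S)(S(IK(KI)S))(IIK)
  step 4: IK(KI)S(S(IK(KI)S))(IIK)
  step 5: K(KI)S(S(IK(KI)S))(IIK)
  step 6: KI(S(IK(KI)S))(IIK)
  step 7: I(IIK)
  step 8: IIK
  step 9: IK
  step 10: K

Term B:
  start: K(SS)S(SK(II)(KS(IK)))
  step 1: SS(SK(II)(KS(IK)))
  step 2: SS(K(KS(IK))(II(KS(IK))))
  step 3: SS(KS(IK))
  step 4: SSS

Answer: DIFFERENT — A ⇓ K, B ⇓ SSS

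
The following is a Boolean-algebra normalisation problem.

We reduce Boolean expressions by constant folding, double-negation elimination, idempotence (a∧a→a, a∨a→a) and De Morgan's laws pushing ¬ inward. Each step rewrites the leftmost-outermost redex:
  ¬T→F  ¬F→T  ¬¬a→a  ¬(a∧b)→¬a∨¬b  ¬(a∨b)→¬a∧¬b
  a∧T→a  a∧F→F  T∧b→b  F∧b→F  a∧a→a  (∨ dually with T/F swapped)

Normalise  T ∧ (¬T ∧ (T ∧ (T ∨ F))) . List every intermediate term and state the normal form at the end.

  start: T ∧ (¬T ∧ (T ∧ (T ∨ F)))
  [1] ¬T ∧ (T ∧ (T ∨ F))
  [2] F ∧ (T ∧ (T ∨ F))
  [3] F

Answer: normal form = F  (in 3 steps)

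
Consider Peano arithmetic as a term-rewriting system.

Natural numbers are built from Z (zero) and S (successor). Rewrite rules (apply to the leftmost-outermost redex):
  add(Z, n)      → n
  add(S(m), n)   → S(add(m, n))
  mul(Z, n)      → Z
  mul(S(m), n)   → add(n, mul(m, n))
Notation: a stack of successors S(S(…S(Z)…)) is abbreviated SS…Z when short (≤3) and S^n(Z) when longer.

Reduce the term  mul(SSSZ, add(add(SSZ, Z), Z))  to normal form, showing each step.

  start: mul(SSSZ, add(add(SSZ, Z), Z))
  →1  add(add(add(SSZ, Z), Z), mul(SSZ, add(add(SSZ, Z), Z)))
  →2  add(add(S(add(SZ, Z)), Z), mul(SSZ, add(add(SSZ, Z), Z)))
  →3  add(S(add(add(SZ, Z), Z)), mul(SSZ, add(add(SSZ, Z), Z)))
  →4  S(add(add(add(SZ, Z), Z), mul(SSZ, add(add(SSZ, Z), Z))))
  →5  S(add(add(S(add(Z, Z)), Z), mul(SSZ, add(add(SSZ, Z), Z))))
  →6  S(add(S(add(add(Z, Z), Z)), mul(SSZ, add(add(SSZ, Z), Z))))
  →7  S(S(add(add(add(Z, Z), Z), mul(SSZ, add(add(SSZ, Z), Z)))))
  →8  S(S(add(add(Z, Z), mul(SSZ, add(add(SSZ, Z), Z)))))
  →9  S(S(add(Z, mul(SSZ, add(add(SSZ, Z), Z)))))
  →10  S(S(mul(SSZ, add(add(SSZ, Z), Z))))
  →11  S(S(add(add(add(SSZ, Z), Z), mul(SZ, add(add(SSZ, Z), Z)))))
  →12  S(S(add(add(S(add(SZ, Z)), Z), mul(SZ, add(add(SSZ, Z), Z)))))
  →13  S(S(add(S(add(add(SZ, Z), Z)), mul(SZ, add(add(SSZ, Z), Z)))))
  →14  S(S(S(add(add(add(SZ, Z), Z), mul(SZ, add(add(SSZ, Z), Z))))))
  →15  S(S(S(add(add(S(add(Z, Z)), Z), mul(SZ, add(add(SSZ, Z), Z))))))
  →16  S(S(S(add(S(add(add(Z, Z), Z)), mul(SZ, add(add(SSZ, Z), Z))))))
  →17  S(S(S(S(add(add(add(Z, Z), Z), mul(SZ, add(add(SSZ, Z), Z)))))))
  →18  S(S(S(S(add(add(Z, Z), mul(SZ, add(add(SSZ, Z), Z)))))))
  →19  S(S(S(S(add(Z, mul(SZ, add(add(SSZ, Z), Z)))))))
  →20  S(S(S(S(mul(SZ, add(add(SSZ, Z), Z))))))
  →21  S(S(S(S(add(add(add(SSZ, Z), Z), mul(Z, add(add(SSZ, Z), Z)))))))
  →22  S(S(S(S(add(add(S(add(SZ, Z)), Z), mul(Z, add(add(SSZ, Z), Z)))))))
  →23  S(S(S(S(add(S(add(add(SZ, Z), Z)), mul(Z, add(add(SSZ, Z), Z)))))))
  →24  S(S(S(S(S(add(add(add(SZ, Z), Z), mul(Z, add(add(SSZ, Z), Z))))))))
  →25  S(S(S(S(S(add(add(S(add(Z, Z)), Z), mul(Z, add(add(SSZ, Z), Z))))))))
  →26  S(S(S(S(S(add(S(add(add(Z, Z), Z)), mul(Z, add(add(SSZ, Z), Z))))))))
  →27  S(S(S(S(S(S(add(add(add(Z, Z), Z), mul(Z, add(add(SSZ, Z), Z)))))))))
  →28  S(S(S(S(S(S(add(add(Z, Z), mul(Z, add(add(SSZ, Z), Z)))))))))
  →29  S(S(S(S(S(S(add(Z, mul(Z, add(add(SSZ, Z), Z)))))))))
  →30  S(S(S(S(S(S(mul(Z, add(add(SSZ, Z), Z))))))))
  →31  S^6(Z)

Answer: normal form = S^6(Z)  (in 31 steps)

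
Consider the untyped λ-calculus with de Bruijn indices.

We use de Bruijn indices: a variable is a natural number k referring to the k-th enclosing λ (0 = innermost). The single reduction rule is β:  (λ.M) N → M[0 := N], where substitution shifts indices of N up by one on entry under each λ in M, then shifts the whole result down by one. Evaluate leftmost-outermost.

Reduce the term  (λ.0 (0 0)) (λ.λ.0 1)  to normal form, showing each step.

  start: (λ.0 (0 0)) (λ.λ.0 1)
  →1  (λ.λ.0 1) ((λ.λ.0 1) (λ.λ.0 1))
  →2  λ.0 ((λ.λ.0 1) (λ.λ.0 1))
  →3  λ.0 (λ.0 (λ.λ.0 1))

Answer: normal form = λ.0 (λ.0 (λ.λ.0 1))  (in 3 steps)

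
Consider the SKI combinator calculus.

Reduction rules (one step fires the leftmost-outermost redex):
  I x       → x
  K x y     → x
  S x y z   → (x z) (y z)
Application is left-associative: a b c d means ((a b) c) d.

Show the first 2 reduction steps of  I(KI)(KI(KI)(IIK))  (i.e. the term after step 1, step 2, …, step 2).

  start: I(KI)(KI(KI)(IIK))
  step 1: KI(KI(KI)(IIK))
  step 2: I

Answer: after 2 steps: I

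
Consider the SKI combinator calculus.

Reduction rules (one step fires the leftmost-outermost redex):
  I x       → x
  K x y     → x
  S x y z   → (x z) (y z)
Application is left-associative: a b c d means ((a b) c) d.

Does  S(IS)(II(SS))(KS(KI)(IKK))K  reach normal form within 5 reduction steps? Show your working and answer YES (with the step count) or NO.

Answer: NO — after 5 steps the term is IKK(II(SS)(KS(KI)(IKK))K)(K(II(SS)(KS(KI)(IKK))K)), not yet normal

Reduction:
  start: S(IS)(II(SS))(KS(KI)(IKK))K
  →1  IS(KS(KI)(IKK))(II(SS)(KS(KI)(IKK)))K
  →2  S(KS(KI)(IKK))(II(SS)(KS(KI)(IKK)))K
  →3  KS(KI)(IKK)K(II(SS)(KS(KI)(IKK))K)
  →4  S(IKK)K(II(SS)(KS(KI)(IKK))K)
  →5  IKK(II(SS)(KS(KI)(IKK))K)(K(II(SS)(KS(KI)(IKK))K))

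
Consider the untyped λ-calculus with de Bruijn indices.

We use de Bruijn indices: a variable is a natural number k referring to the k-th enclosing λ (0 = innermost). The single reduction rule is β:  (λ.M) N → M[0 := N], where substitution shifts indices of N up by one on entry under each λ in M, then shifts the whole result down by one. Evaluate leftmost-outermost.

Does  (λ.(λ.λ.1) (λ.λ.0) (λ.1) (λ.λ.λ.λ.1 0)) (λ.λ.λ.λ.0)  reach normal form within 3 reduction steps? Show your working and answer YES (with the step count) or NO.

  start: (λ.(λ.λ.1) (λ.λ.0) (λ.1) (λ.λ.λ.λ.1 0)) (λ.λ.λ.λ.0)
  [1] (λ.λ.1) (λ.λ.0) (λ.λ.λ.λ.λ.0) (λ.λ.λ.λ.1 0)
  [2] (λ.λ.λ.0) (λ.λ.λ.λ.λ.0) (λ.λ.λ.λ.1 0)
  [3] (λ.λ.0) (λ.λ.λ.λ.1 0)

Answer: NO — after 3 steps the term is (λ.λ.0) (λ.λ.λ.λ.1 0), not yet normal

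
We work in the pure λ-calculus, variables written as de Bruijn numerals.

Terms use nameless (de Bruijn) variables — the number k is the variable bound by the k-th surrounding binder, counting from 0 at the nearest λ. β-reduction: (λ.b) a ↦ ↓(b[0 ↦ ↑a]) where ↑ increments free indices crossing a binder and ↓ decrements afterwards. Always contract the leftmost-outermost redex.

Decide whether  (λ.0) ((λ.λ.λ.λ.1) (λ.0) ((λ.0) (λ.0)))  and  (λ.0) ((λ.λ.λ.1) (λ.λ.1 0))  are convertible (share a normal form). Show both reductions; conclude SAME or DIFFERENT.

Term A:
  start: (λ.0) ((λ.λ.λ.λ.1) (λ.0) ((λ.0) (λ.0)))
  [1] (λ.λ.λ.λ.1) (λ.0) ((λ.0) (λ.0))
  [2] (λ.λ.λ.1) ((λ.0) (λ.0))
  [3] λ.λ.1

Term B:
  start: (λ.0) ((λ.λ.λ.1) (λ.λ.1 0))
  [1] (λ.λ.λ.1) (λ.λ.1 0)
  [2] λ.λ.1

Answer: SAME — A ⇓ λ.λ.1, B ⇓ λ.λ.1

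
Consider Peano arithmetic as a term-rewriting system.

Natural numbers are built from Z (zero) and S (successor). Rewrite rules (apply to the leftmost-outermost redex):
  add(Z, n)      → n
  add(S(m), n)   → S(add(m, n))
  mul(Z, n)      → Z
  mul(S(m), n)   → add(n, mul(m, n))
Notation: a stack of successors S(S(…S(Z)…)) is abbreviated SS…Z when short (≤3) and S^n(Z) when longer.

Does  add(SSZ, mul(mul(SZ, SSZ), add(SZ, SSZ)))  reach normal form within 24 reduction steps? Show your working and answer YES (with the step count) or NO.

  start: add(SSZ, mul(mul(SZ, SSZ), add(SZ, SSZ)))
  step 1: S(add(SZ, mul(mul(SZ, SSZ), add(SZ, SSZ))))
  step 2: S(S(add(Z, mul(mul(SZ, SSZ), add(SZ, SSZ)))))
  step 3: S(S(mul(mul(SZ, SSZ), add(SZ, SSZ))))
  step 4: S(S(mul(add(SSZ, mul(Z, SSZ)), add(SZ, SSZ))))
  step 5: S(S(mul(S(add(SZ, mul(Z, SSZ))), add(SZ, SSZ))))
  step 6: S(S(add(add(SZ, SSZ), mul(add(SZ, mul(Z, SSZ)), add(SZ, SSZ)))))
  step 7: S(S(add(S(add(Z, SSZ)), mul(add(SZ, mul(Z, SSZ)), add(SZ, SSZ)))))
  step 8: S(S(S(add(add(Z, SSZ), mul(add(SZ, mul(Z, SSZ)), add(SZ, SSZ))))))
  step 9: S(S(S(add(SSZ, mul(add(SZ, mul(Z, SSZ)), add(SZ, SSZ))))))
  step 10: S(S(S(S(add(SZ, mul(add(SZ, mul(Z, SSZ)), add(SZ, SSZ)))))))
  step 11: S(S(S(S(S(add(Z, mul(add(SZ, mul(Z, SSZ)), add(SZ, SSZ))))))))
  step 12: S(S(S(S(S(mul(add(SZ, mul(Z, SSZ)), add(SZ, SSZ)))))))
  step 13: S(S(S(S(S(mul(S(add(Z, mul(Z, SSZ))), add(SZ, SSZ)))))))
  step 14: S(S(S(S(S(add(add(SZ, SSZ), mul(add(Z, mul(Z, SSZ)), add(SZ, SSZ))))))))
  step 15: S(S(S(S(S(add(S(add(Z, SSZ)), mul(add(Z, mul(Z, SSZ)), add(SZ, SSZ))))))))
  step 16: S(S(S(S(S(S(add(add(Z, SSZ), mul(add(Z, mul(Z, SSZ)), add(SZ, SSZ)))))))))
  step 17: S(S(S(S(S(S(add(SSZ, mul(add(Z, mul(Z, SSZ)), add(SZ, SSZ)))))))))
  step 18: S(S(S(S(S(S(S(add(SZ, mul(add(Z, mul(Z, SSZ)), add(SZ, SSZ))))))))))
  step 19: S(S(S(S(S(S(S(S(add(Z, mul(add(Z, mul(Z, SSZ)), add(SZ, SSZ)))))))))))
  step 20: S(S(S(S(S(S(S(S(mul(add(Z, mul(Z, SSZ)), add(SZ, SSZ))))))))))
  step 21: S(S(S(S(S(S(S(S(mul(mul(Z, SSZ), add(SZ, SSZ))))))))))
  step 22: S(S(S(S(S(S(S(S(mul(Z, add(SZ, SSZ))))))))))
  step 23: S^8(Z)

Answer: YES — reaches normal form S^8(Z) in 23 ≤ 24 steps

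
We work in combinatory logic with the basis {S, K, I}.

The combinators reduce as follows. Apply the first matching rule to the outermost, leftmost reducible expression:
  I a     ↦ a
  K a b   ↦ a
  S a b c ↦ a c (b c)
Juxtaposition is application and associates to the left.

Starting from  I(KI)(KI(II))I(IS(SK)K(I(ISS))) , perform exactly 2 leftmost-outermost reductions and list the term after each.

  start: I(KI)(KI(II))I(IS(SK)K(I(ISS)))
  →1  KI(KI(II))I(IS(SK)K(I(ISS)))
  →2  II(IS(SK)K(I(ISS)))

Answer: after 2 steps: II(IS(SK)K(I(ISS)))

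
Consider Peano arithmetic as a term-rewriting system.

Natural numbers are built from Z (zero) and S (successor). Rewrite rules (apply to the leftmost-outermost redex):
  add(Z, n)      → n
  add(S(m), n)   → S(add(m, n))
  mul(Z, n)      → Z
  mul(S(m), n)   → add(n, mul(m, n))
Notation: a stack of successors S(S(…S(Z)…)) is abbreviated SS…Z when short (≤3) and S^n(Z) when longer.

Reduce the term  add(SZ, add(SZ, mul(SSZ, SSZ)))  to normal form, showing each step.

Answer: normal form = S^6(Z)  (in 13 steps)

Derivation:
  start: add(SZ, add(SZ, mul(SSZ, SSZ)))
  step 1: S(add(Z, add(SZ, mul(SSZ, SSZ))))
  step 2: S(add(SZ, mul(SSZ, SSZ)))
  step 3: S(S(add(Z, mul(SSZ, SSZ))))
  step 4: S(S(mul(SSZ, SSZ)))
  step 5: S(S(add(SSZ, mul(SZ, SSZ))))
  step 6: S(S(S(add(SZ, mul(SZ, SSZ)))))
  step 7: S(S(S(S(add(Z, mul(SZ, SSZ))))))
  step 8: S(S(S(S(mul(SZ, SSZ)))))
  step 9: S(S(S(S(add(SSZ, mul(Z, SSZ))))))
  step 10: S(S(S(S(S(add(SZ, mul(Z, SSZ)))))))
  step 11: S(S(S(S(S(S(add(Z, mul(Z, SSZ))))))))
  step 12: S(S(S(S(S(S(mul(Z, SSZ)))))))
  step 13: S^6(Z)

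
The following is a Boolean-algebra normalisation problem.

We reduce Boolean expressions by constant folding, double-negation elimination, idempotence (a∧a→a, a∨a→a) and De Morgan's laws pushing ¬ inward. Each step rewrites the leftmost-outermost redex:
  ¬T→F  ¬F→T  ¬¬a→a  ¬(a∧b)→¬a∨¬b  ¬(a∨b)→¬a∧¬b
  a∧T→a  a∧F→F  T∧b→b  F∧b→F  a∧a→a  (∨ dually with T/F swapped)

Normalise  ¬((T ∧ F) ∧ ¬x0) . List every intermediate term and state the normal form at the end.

Answer: normal form = T  (in 6 steps)

Reduction:
  start: ¬((T ∧ F) ∧ ¬x0)
  step 1: ¬(T ∧ F) ∨ ¬¬x0
  step 2: (¬T ∨ ¬F) ∨ ¬¬x0
  step 3: (F ∨ ¬F) ∨ ¬¬x0
  step 4: ¬F ∨ ¬¬x0
  step 5: T ∨ ¬¬x0
  step 6: T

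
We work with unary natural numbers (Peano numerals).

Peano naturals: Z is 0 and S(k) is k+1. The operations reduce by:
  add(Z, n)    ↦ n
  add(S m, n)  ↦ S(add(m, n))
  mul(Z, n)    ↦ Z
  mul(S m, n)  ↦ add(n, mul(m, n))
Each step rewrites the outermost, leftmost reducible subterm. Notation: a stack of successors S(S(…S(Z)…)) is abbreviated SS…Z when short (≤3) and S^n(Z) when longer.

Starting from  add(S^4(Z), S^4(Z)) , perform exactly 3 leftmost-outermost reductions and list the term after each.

Answer: after 3 steps: S(S(S(add(SZ, S^4(Z)))))

Reduction:
  start: add(S^4(Z), S^4(Z))
  step 1: S(add(SSSZ, S^4(Z)))
  step 2: S(S(add(SSZ, S^4(Z))))
  step 3: S(S(S(add(SZ, S^4(Z)))))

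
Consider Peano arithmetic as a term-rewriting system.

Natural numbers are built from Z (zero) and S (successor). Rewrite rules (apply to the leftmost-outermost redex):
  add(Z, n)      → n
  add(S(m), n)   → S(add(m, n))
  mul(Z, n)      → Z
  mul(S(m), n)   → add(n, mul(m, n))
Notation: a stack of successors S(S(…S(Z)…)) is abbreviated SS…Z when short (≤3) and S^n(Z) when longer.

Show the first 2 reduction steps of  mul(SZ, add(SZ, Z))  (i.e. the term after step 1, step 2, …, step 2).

  start: mul(SZ, add(SZ, Z))
  step 1: add(add(SZ, Z), mul(Z, add(SZ, Z)))
  step 2: add(S(add(Z, Z)), mul(Z, add(SZ, Z)))

Answer: after 2 steps: add(S(add(Z, Z)), mul(Z, add(SZ, Z)))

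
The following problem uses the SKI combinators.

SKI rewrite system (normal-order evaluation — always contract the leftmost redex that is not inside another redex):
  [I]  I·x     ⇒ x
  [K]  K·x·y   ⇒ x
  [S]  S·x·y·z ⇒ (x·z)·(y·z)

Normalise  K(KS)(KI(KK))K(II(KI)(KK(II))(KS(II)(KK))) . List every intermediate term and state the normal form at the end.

Answer: normal form = S(S(KK))  (in 7 steps)

Reduction:
  start: K(KS)(KI(KK))K(II(KI)(KK(II))(KS(II)(KK)))
  step 1: KSK(II(KI)(KK(II))(KS(II)(KK)))
  step 2: S(II(KI)(KK(II))(KS(II)(KK)))
  step 3: S(I(KI)(KK(II))(KS(II)(KK)))
  step 4: S(KI(KK(II))(KS(II)(KK)))
  step 5: S(I(KS(II)(KK)))
  step 6: S(KS(II)(KK))
  step 7: S(S(KK))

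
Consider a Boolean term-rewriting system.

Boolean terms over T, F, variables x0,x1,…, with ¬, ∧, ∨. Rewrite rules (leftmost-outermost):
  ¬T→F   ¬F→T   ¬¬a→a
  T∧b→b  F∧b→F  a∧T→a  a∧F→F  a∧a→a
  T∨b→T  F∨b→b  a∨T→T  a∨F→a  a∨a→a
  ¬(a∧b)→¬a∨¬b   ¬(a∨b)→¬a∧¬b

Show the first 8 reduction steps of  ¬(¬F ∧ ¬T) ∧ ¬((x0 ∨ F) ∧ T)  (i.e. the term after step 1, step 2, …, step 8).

Answer: after 8 steps: (¬x0 ∧ T) ∨ ¬T

Derivation:
  start: ¬(¬F ∧ ¬T) ∧ ¬((x0 ∨ F) ∧ T)
  →1  (¬¬F ∨ ¬¬T) ∧ ¬((x0 ∨ F) ∧ T)
  →2  (F ∨ ¬¬T) ∧ ¬((x0 ∨ F) ∧ T)
  →3  ¬¬T ∧ ¬((x0 ∨ F) ∧ T)
  →4  T ∧ ¬((x0 ∨ F) ∧ T)
  →5  ¬((x0 ∨ F) ∧ T)
  →6  ¬(x0 ∨ F) ∨ ¬T
  →7  (¬x0 ∧ ¬F) ∨ ¬T
  →8  (¬x0 ∧ T) ∨ ¬T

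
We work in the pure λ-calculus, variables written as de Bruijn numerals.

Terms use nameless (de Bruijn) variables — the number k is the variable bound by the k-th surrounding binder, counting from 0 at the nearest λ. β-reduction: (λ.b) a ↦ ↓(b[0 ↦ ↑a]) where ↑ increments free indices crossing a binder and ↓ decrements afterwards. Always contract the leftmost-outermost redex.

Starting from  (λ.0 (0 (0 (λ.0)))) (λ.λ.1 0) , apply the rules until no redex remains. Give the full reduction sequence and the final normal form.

  start: (λ.0 (0 (0 (λ.0)))) (λ.λ.1 0)
  [1] (λ.λ.1 0) ((λ.λ.1 0) ((λ.λ.1 0) (λ.0)))
  [2] λ.(λ.λ.1 0) ((λ.λ.1 0) (λ.0)) 0
  [3] λ.(λ.(λ.λ.1 0) (λ.0) 0) 0
  [4] λ.(λ.λ.1 0) (λ.0) 0
  [5] λ.(λ.(λ.0) 0) 0
  [6] λ.(λ.0) 0
  [7] λ.0

Answer: normal form = λ.0  (in 7 steps)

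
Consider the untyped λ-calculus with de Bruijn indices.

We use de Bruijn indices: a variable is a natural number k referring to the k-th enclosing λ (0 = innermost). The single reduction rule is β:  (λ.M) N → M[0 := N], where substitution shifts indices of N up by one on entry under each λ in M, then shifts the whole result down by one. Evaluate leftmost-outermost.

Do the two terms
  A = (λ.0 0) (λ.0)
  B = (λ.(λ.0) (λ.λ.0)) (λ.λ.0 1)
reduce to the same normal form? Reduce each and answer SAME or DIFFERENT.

Term A:
  start: (λ.0 0) (λ.0)
  step 1: (λ.0) (λ.0)
  step 2: λ.0

Term B:
  start: (λ.(λ.0) (λ.λ.0)) (λ.λ.0 1)
  step 1: (λ.0) (λ.λ.0)
  step 2: λ.λ.0

Answer: DIFFERENT — A ⇓ λ.0, B ⇓ λ.λ.0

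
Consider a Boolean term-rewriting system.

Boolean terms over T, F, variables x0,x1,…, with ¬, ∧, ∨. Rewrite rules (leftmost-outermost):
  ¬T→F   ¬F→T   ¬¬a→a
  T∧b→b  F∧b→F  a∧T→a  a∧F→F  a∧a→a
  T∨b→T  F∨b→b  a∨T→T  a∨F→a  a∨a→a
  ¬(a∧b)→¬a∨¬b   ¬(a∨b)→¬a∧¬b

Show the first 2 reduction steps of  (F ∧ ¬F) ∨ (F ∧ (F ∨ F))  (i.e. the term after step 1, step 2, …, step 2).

  start: (F ∧ ¬F) ∨ (F ∧ (F ∨ F))
  step 1: F ∨ (F ∧ (F ∨ F))
  step 2: F ∧ (F ∨ F)

Answer: after 2 steps: F ∧ (F ∨ F)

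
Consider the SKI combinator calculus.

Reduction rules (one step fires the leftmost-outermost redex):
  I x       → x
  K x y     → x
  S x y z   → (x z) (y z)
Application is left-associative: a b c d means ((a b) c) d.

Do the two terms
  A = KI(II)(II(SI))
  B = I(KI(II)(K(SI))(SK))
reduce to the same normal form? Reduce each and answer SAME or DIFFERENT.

Term A:
  start: KI(II)(II(SI))
  [1] I(II(SI))
  [2] II(SI)
  [3] I(SI)
  [4] SI

Term B:
  start: I(KI(II)(K(SI))(SK))
  [1] KI(II)(K(SI))(SK)
  [2] I(K(SI))(SK)
  [3] K(SI)(SK)
  [4] SI

Answer: SAME — A ⇓ SI, B ⇓ SI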